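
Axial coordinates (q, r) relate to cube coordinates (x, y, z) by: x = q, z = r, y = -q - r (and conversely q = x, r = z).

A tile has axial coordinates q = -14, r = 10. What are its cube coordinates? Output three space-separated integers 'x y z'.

x = q = -14
z = r = 10
y = -x - z = -(-14) - (10) = 4

Answer: -14 4 10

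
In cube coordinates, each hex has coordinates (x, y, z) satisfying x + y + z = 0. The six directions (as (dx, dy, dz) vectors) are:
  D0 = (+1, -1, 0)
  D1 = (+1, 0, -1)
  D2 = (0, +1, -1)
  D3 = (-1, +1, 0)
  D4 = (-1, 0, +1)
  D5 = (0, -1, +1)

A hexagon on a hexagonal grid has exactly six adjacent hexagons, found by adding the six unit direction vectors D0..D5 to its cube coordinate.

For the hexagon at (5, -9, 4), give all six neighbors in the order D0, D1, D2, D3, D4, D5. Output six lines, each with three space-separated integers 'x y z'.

Answer: 6 -10 4
6 -9 3
5 -8 3
4 -8 4
4 -9 5
5 -10 5

Derivation:
Center: (5, -9, 4). Add each direction:
  D0: (5, -9, 4) + (1, -1, 0) = (6, -10, 4)
  D1: (5, -9, 4) + (1, 0, -1) = (6, -9, 3)
  D2: (5, -9, 4) + (0, 1, -1) = (5, -8, 3)
  D3: (5, -9, 4) + (-1, 1, 0) = (4, -8, 4)
  D4: (5, -9, 4) + (-1, 0, 1) = (4, -9, 5)
  D5: (5, -9, 4) + (0, -1, 1) = (5, -10, 5)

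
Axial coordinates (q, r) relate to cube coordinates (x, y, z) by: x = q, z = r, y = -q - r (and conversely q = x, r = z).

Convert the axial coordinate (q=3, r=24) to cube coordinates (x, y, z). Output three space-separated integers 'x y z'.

x = q = 3
z = r = 24
y = -x - z = -(3) - (24) = -27

Answer: 3 -27 24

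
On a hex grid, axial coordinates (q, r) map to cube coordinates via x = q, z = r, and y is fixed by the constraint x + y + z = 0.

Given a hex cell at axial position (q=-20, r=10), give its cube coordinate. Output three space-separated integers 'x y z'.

Answer: -20 10 10

Derivation:
x = q = -20
z = r = 10
y = -x - z = -(-20) - (10) = 10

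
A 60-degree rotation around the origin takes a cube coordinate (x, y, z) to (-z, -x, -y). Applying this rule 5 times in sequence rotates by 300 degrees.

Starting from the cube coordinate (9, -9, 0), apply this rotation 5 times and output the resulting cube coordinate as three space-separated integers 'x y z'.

Answer: 9 0 -9

Derivation:
Start: (9, -9, 0)
Step 1: (9, -9, 0) -> (-(0), -(9), -(-9)) = (0, -9, 9)
Step 2: (0, -9, 9) -> (-(9), -(0), -(-9)) = (-9, 0, 9)
Step 3: (-9, 0, 9) -> (-(9), -(-9), -(0)) = (-9, 9, 0)
Step 4: (-9, 9, 0) -> (-(0), -(-9), -(9)) = (0, 9, -9)
Step 5: (0, 9, -9) -> (-(-9), -(0), -(9)) = (9, 0, -9)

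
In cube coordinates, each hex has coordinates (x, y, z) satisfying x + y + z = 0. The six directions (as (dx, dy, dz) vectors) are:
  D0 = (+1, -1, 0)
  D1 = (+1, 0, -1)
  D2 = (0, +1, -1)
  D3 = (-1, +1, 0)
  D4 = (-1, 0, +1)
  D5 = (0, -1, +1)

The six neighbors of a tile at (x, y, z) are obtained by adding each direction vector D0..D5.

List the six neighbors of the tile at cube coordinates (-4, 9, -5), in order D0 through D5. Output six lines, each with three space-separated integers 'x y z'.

Answer: -3 8 -5
-3 9 -6
-4 10 -6
-5 10 -5
-5 9 -4
-4 8 -4

Derivation:
Center: (-4, 9, -5). Add each direction:
  D0: (-4, 9, -5) + (1, -1, 0) = (-3, 8, -5)
  D1: (-4, 9, -5) + (1, 0, -1) = (-3, 9, -6)
  D2: (-4, 9, -5) + (0, 1, -1) = (-4, 10, -6)
  D3: (-4, 9, -5) + (-1, 1, 0) = (-5, 10, -5)
  D4: (-4, 9, -5) + (-1, 0, 1) = (-5, 9, -4)
  D5: (-4, 9, -5) + (0, -1, 1) = (-4, 8, -4)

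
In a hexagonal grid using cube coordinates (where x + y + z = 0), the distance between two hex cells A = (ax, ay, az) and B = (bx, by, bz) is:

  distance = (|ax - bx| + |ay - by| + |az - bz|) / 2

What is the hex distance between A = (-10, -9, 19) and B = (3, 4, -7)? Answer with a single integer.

Answer: 26

Derivation:
|ax - bx| = |-10 - 3| = 13
|ay - by| = |-9 - 4| = 13
|az - bz| = |19 - (-7)| = 26
distance = (13 + 13 + 26) / 2 = 52 / 2 = 26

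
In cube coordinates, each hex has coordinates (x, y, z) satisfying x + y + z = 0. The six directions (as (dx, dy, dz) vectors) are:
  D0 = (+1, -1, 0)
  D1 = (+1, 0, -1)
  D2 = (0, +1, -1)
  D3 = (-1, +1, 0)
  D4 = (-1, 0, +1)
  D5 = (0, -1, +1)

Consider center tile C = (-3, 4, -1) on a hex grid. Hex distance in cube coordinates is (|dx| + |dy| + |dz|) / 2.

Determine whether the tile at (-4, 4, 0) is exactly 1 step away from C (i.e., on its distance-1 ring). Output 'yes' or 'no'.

|px - cx| = |-4 - (-3)| = 1
|py - cy| = |4 - 4| = 0
|pz - cz| = |0 - (-1)| = 1
distance = (1+0+1)/2 = 2/2 = 1
radius = 1; distance == radius -> yes

Answer: yes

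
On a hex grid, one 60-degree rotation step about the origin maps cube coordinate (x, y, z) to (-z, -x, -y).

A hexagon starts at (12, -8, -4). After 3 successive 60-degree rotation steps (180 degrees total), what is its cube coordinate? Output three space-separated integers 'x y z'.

Start: (12, -8, -4)
Step 1: (12, -8, -4) -> (-(-4), -(12), -(-8)) = (4, -12, 8)
Step 2: (4, -12, 8) -> (-(8), -(4), -(-12)) = (-8, -4, 12)
Step 3: (-8, -4, 12) -> (-(12), -(-8), -(-4)) = (-12, 8, 4)

Answer: -12 8 4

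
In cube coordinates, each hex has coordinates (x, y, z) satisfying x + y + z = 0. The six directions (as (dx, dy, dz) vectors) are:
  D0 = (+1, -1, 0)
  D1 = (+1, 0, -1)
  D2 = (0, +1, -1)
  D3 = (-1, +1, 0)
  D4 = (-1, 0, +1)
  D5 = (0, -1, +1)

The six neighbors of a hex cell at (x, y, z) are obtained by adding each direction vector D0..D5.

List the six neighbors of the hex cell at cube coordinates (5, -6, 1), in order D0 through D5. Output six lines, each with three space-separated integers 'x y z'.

Answer: 6 -7 1
6 -6 0
5 -5 0
4 -5 1
4 -6 2
5 -7 2

Derivation:
Center: (5, -6, 1). Add each direction:
  D0: (5, -6, 1) + (1, -1, 0) = (6, -7, 1)
  D1: (5, -6, 1) + (1, 0, -1) = (6, -6, 0)
  D2: (5, -6, 1) + (0, 1, -1) = (5, -5, 0)
  D3: (5, -6, 1) + (-1, 1, 0) = (4, -5, 1)
  D4: (5, -6, 1) + (-1, 0, 1) = (4, -6, 2)
  D5: (5, -6, 1) + (0, -1, 1) = (5, -7, 2)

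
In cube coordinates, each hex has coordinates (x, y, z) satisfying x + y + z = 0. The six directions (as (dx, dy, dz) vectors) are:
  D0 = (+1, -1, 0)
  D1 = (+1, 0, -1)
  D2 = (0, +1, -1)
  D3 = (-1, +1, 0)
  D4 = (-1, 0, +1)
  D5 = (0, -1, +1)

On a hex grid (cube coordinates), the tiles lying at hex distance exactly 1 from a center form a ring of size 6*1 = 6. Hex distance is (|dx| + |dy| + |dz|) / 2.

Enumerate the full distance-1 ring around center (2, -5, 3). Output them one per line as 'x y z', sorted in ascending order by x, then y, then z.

Walk ring at distance 1 from (2, -5, 3):
Start at center + D4*1 = (1, -5, 4)
  hex 0: (1, -5, 4)
  hex 1: (2, -6, 4)
  hex 2: (3, -6, 3)
  hex 3: (3, -5, 2)
  hex 4: (2, -4, 2)
  hex 5: (1, -4, 3)
Sorted: 6 hexes.

Answer: 1 -5 4
1 -4 3
2 -6 4
2 -4 2
3 -6 3
3 -5 2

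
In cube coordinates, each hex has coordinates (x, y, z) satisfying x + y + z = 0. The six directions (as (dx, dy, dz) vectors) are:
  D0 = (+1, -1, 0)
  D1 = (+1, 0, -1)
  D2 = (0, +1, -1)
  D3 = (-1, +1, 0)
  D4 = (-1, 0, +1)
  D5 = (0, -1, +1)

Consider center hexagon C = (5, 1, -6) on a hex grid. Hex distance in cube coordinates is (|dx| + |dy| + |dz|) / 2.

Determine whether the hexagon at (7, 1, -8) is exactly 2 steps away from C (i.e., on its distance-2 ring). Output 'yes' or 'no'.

|px - cx| = |7 - 5| = 2
|py - cy| = |1 - 1| = 0
|pz - cz| = |-8 - (-6)| = 2
distance = (2+0+2)/2 = 4/2 = 2
radius = 2; distance == radius -> yes

Answer: yes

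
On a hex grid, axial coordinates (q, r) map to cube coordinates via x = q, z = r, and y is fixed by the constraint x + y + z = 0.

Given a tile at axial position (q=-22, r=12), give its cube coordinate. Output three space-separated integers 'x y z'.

Answer: -22 10 12

Derivation:
x = q = -22
z = r = 12
y = -x - z = -(-22) - (12) = 10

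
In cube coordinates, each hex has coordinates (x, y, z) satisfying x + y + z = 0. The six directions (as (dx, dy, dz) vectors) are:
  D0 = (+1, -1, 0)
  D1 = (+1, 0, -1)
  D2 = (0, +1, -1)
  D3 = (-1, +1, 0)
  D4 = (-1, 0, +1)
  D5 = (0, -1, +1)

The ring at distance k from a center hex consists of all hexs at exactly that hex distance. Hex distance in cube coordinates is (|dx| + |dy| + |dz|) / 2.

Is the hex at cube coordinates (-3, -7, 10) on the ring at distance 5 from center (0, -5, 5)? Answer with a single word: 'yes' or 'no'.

|px - cx| = |-3 - 0| = 3
|py - cy| = |-7 - (-5)| = 2
|pz - cz| = |10 - 5| = 5
distance = (3+2+5)/2 = 10/2 = 5
radius = 5; distance == radius -> yes

Answer: yes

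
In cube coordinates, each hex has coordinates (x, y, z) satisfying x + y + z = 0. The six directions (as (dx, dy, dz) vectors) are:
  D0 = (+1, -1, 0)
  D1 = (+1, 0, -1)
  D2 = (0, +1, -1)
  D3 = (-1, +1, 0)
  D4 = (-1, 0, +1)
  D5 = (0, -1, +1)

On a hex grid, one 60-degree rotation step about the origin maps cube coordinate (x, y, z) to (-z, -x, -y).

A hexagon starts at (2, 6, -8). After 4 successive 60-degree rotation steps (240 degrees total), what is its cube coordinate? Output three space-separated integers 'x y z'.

Answer: -8 2 6

Derivation:
Start: (2, 6, -8)
Step 1: (2, 6, -8) -> (-(-8), -(2), -(6)) = (8, -2, -6)
Step 2: (8, -2, -6) -> (-(-6), -(8), -(-2)) = (6, -8, 2)
Step 3: (6, -8, 2) -> (-(2), -(6), -(-8)) = (-2, -6, 8)
Step 4: (-2, -6, 8) -> (-(8), -(-2), -(-6)) = (-8, 2, 6)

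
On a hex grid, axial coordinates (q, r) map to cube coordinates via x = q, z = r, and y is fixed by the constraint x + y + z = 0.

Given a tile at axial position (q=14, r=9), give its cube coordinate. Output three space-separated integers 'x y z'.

Answer: 14 -23 9

Derivation:
x = q = 14
z = r = 9
y = -x - z = -(14) - (9) = -23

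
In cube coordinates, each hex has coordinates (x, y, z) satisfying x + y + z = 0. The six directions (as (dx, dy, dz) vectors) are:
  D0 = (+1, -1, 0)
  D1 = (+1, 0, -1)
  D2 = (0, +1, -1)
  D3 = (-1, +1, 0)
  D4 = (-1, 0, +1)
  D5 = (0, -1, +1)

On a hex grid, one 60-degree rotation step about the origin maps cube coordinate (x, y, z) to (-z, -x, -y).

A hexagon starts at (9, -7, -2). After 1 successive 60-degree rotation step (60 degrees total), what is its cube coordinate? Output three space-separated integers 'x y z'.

Start: (9, -7, -2)
Step 1: (9, -7, -2) -> (-(-2), -(9), -(-7)) = (2, -9, 7)

Answer: 2 -9 7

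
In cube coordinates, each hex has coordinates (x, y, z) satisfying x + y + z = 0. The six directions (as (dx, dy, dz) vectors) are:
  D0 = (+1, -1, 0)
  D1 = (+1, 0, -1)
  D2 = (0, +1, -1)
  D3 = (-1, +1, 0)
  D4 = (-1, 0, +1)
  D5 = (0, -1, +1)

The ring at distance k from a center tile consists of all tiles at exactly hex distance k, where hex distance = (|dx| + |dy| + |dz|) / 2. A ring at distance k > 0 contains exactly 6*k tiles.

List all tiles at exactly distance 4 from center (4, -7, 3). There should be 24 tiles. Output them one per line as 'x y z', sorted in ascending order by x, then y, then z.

Answer: 0 -7 7
0 -6 6
0 -5 5
0 -4 4
0 -3 3
1 -8 7
1 -3 2
2 -9 7
2 -3 1
3 -10 7
3 -3 0
4 -11 7
4 -3 -1
5 -11 6
5 -4 -1
6 -11 5
6 -5 -1
7 -11 4
7 -6 -1
8 -11 3
8 -10 2
8 -9 1
8 -8 0
8 -7 -1

Derivation:
Walk ring at distance 4 from (4, -7, 3):
Start at center + D4*4 = (0, -7, 7)
  hex 0: (0, -7, 7)
  hex 1: (1, -8, 7)
  hex 2: (2, -9, 7)
  hex 3: (3, -10, 7)
  hex 4: (4, -11, 7)
  hex 5: (5, -11, 6)
  hex 6: (6, -11, 5)
  hex 7: (7, -11, 4)
  hex 8: (8, -11, 3)
  hex 9: (8, -10, 2)
  hex 10: (8, -9, 1)
  hex 11: (8, -8, 0)
  hex 12: (8, -7, -1)
  hex 13: (7, -6, -1)
  hex 14: (6, -5, -1)
  hex 15: (5, -4, -1)
  hex 16: (4, -3, -1)
  hex 17: (3, -3, 0)
  hex 18: (2, -3, 1)
  hex 19: (1, -3, 2)
  hex 20: (0, -3, 3)
  hex 21: (0, -4, 4)
  hex 22: (0, -5, 5)
  hex 23: (0, -6, 6)
Sorted: 24 hexes.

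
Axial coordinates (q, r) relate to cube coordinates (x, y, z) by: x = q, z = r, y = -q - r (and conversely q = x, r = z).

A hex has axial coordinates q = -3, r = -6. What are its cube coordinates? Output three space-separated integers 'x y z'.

Answer: -3 9 -6

Derivation:
x = q = -3
z = r = -6
y = -x - z = -(-3) - (-6) = 9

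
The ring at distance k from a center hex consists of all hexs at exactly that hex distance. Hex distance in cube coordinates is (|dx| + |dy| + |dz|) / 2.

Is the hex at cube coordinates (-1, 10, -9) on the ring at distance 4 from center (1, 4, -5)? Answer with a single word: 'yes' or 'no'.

|px - cx| = |-1 - 1| = 2
|py - cy| = |10 - 4| = 6
|pz - cz| = |-9 - (-5)| = 4
distance = (2+6+4)/2 = 12/2 = 6
radius = 4; distance != radius -> no

Answer: no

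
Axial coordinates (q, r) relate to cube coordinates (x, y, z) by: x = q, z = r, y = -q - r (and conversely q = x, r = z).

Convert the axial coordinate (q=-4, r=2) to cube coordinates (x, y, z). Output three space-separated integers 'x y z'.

x = q = -4
z = r = 2
y = -x - z = -(-4) - (2) = 2

Answer: -4 2 2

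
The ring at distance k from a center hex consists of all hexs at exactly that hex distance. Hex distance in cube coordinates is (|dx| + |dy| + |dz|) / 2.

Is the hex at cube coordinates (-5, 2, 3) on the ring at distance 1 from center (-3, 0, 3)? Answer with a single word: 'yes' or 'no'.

Answer: no

Derivation:
|px - cx| = |-5 - (-3)| = 2
|py - cy| = |2 - 0| = 2
|pz - cz| = |3 - 3| = 0
distance = (2+2+0)/2 = 4/2 = 2
radius = 1; distance != radius -> no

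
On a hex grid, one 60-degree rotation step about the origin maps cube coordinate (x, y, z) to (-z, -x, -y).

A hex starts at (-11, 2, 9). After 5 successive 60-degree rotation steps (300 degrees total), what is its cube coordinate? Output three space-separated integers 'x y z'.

Start: (-11, 2, 9)
Step 1: (-11, 2, 9) -> (-(9), -(-11), -(2)) = (-9, 11, -2)
Step 2: (-9, 11, -2) -> (-(-2), -(-9), -(11)) = (2, 9, -11)
Step 3: (2, 9, -11) -> (-(-11), -(2), -(9)) = (11, -2, -9)
Step 4: (11, -2, -9) -> (-(-9), -(11), -(-2)) = (9, -11, 2)
Step 5: (9, -11, 2) -> (-(2), -(9), -(-11)) = (-2, -9, 11)

Answer: -2 -9 11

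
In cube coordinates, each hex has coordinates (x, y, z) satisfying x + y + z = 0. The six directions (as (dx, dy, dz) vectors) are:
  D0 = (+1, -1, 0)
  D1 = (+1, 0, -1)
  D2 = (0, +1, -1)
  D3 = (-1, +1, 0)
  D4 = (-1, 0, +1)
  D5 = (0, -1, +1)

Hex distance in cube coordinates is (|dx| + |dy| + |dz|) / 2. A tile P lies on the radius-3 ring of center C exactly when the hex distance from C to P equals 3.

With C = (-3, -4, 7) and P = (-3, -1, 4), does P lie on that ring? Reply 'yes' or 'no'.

|px - cx| = |-3 - (-3)| = 0
|py - cy| = |-1 - (-4)| = 3
|pz - cz| = |4 - 7| = 3
distance = (0+3+3)/2 = 6/2 = 3
radius = 3; distance == radius -> yes

Answer: yes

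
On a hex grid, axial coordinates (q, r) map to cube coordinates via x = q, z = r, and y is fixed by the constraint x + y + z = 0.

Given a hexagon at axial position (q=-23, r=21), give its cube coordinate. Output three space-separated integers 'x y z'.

Answer: -23 2 21

Derivation:
x = q = -23
z = r = 21
y = -x - z = -(-23) - (21) = 2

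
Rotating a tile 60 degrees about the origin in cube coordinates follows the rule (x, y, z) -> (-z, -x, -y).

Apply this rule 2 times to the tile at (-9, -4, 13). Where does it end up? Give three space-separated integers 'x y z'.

Answer: -4 13 -9

Derivation:
Start: (-9, -4, 13)
Step 1: (-9, -4, 13) -> (-(13), -(-9), -(-4)) = (-13, 9, 4)
Step 2: (-13, 9, 4) -> (-(4), -(-13), -(9)) = (-4, 13, -9)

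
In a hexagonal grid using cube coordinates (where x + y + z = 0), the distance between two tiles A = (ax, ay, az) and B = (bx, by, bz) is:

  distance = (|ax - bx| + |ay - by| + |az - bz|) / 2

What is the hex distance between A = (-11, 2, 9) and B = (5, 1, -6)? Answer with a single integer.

Answer: 16

Derivation:
|ax - bx| = |-11 - 5| = 16
|ay - by| = |2 - 1| = 1
|az - bz| = |9 - (-6)| = 15
distance = (16 + 1 + 15) / 2 = 32 / 2 = 16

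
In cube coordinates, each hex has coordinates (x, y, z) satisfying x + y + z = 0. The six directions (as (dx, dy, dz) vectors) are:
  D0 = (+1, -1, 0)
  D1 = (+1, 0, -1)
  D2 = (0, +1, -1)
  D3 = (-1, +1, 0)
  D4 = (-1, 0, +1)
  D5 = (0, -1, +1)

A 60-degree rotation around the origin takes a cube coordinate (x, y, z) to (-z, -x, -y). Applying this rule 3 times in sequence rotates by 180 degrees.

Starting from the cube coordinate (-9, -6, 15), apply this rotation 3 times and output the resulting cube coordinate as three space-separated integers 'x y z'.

Answer: 9 6 -15

Derivation:
Start: (-9, -6, 15)
Step 1: (-9, -6, 15) -> (-(15), -(-9), -(-6)) = (-15, 9, 6)
Step 2: (-15, 9, 6) -> (-(6), -(-15), -(9)) = (-6, 15, -9)
Step 3: (-6, 15, -9) -> (-(-9), -(-6), -(15)) = (9, 6, -15)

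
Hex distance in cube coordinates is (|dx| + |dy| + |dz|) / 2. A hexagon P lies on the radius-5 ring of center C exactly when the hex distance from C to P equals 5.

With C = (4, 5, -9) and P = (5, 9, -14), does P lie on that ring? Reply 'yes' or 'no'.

Answer: yes

Derivation:
|px - cx| = |5 - 4| = 1
|py - cy| = |9 - 5| = 4
|pz - cz| = |-14 - (-9)| = 5
distance = (1+4+5)/2 = 10/2 = 5
radius = 5; distance == radius -> yes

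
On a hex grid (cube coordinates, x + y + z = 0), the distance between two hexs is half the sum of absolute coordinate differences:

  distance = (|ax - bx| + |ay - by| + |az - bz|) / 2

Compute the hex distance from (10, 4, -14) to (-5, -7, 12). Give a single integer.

Answer: 26

Derivation:
|ax - bx| = |10 - (-5)| = 15
|ay - by| = |4 - (-7)| = 11
|az - bz| = |-14 - 12| = 26
distance = (15 + 11 + 26) / 2 = 52 / 2 = 26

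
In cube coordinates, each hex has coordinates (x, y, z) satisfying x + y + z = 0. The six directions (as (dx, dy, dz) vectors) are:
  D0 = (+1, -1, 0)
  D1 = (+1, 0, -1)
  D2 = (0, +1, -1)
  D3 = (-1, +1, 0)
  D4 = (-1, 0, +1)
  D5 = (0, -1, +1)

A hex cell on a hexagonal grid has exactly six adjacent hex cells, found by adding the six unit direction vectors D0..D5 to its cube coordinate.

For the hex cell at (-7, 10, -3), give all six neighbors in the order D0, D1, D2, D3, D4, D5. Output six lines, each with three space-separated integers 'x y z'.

Answer: -6 9 -3
-6 10 -4
-7 11 -4
-8 11 -3
-8 10 -2
-7 9 -2

Derivation:
Center: (-7, 10, -3). Add each direction:
  D0: (-7, 10, -3) + (1, -1, 0) = (-6, 9, -3)
  D1: (-7, 10, -3) + (1, 0, -1) = (-6, 10, -4)
  D2: (-7, 10, -3) + (0, 1, -1) = (-7, 11, -4)
  D3: (-7, 10, -3) + (-1, 1, 0) = (-8, 11, -3)
  D4: (-7, 10, -3) + (-1, 0, 1) = (-8, 10, -2)
  D5: (-7, 10, -3) + (0, -1, 1) = (-7, 9, -2)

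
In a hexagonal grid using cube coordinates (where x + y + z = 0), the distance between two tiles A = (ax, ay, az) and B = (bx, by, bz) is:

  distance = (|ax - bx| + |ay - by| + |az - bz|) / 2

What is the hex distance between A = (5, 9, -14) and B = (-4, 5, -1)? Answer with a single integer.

|ax - bx| = |5 - (-4)| = 9
|ay - by| = |9 - 5| = 4
|az - bz| = |-14 - (-1)| = 13
distance = (9 + 4 + 13) / 2 = 26 / 2 = 13

Answer: 13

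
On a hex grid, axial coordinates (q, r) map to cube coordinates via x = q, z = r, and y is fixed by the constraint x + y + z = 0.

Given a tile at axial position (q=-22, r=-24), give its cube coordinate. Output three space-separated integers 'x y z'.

Answer: -22 46 -24

Derivation:
x = q = -22
z = r = -24
y = -x - z = -(-22) - (-24) = 46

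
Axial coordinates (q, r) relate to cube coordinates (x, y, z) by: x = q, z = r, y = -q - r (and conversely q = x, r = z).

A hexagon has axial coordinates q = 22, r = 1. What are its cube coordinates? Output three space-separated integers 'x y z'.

x = q = 22
z = r = 1
y = -x - z = -(22) - (1) = -23

Answer: 22 -23 1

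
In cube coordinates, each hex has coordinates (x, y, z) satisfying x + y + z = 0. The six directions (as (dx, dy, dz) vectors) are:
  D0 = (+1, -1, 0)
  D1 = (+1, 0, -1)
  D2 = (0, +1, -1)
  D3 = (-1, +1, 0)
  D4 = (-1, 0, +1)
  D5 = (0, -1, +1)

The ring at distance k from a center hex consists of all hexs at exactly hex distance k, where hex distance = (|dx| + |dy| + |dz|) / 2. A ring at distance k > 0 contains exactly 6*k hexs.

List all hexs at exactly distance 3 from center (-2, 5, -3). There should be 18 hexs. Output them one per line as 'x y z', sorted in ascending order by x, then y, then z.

Walk ring at distance 3 from (-2, 5, -3):
Start at center + D4*3 = (-5, 5, 0)
  hex 0: (-5, 5, 0)
  hex 1: (-4, 4, 0)
  hex 2: (-3, 3, 0)
  hex 3: (-2, 2, 0)
  hex 4: (-1, 2, -1)
  hex 5: (0, 2, -2)
  hex 6: (1, 2, -3)
  hex 7: (1, 3, -4)
  hex 8: (1, 4, -5)
  hex 9: (1, 5, -6)
  hex 10: (0, 6, -6)
  hex 11: (-1, 7, -6)
  hex 12: (-2, 8, -6)
  hex 13: (-3, 8, -5)
  hex 14: (-4, 8, -4)
  hex 15: (-5, 8, -3)
  hex 16: (-5, 7, -2)
  hex 17: (-5, 6, -1)
Sorted: 18 hexes.

Answer: -5 5 0
-5 6 -1
-5 7 -2
-5 8 -3
-4 4 0
-4 8 -4
-3 3 0
-3 8 -5
-2 2 0
-2 8 -6
-1 2 -1
-1 7 -6
0 2 -2
0 6 -6
1 2 -3
1 3 -4
1 4 -5
1 5 -6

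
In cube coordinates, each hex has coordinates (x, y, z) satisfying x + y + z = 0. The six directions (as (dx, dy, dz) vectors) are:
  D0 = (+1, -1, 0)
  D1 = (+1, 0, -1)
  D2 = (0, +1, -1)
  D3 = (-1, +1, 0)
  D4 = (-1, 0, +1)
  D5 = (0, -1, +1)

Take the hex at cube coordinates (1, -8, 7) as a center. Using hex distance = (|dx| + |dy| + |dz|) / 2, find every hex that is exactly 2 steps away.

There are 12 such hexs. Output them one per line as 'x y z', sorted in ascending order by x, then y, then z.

Answer: -1 -8 9
-1 -7 8
-1 -6 7
0 -9 9
0 -6 6
1 -10 9
1 -6 5
2 -10 8
2 -7 5
3 -10 7
3 -9 6
3 -8 5

Derivation:
Walk ring at distance 2 from (1, -8, 7):
Start at center + D4*2 = (-1, -8, 9)
  hex 0: (-1, -8, 9)
  hex 1: (0, -9, 9)
  hex 2: (1, -10, 9)
  hex 3: (2, -10, 8)
  hex 4: (3, -10, 7)
  hex 5: (3, -9, 6)
  hex 6: (3, -8, 5)
  hex 7: (2, -7, 5)
  hex 8: (1, -6, 5)
  hex 9: (0, -6, 6)
  hex 10: (-1, -6, 7)
  hex 11: (-1, -7, 8)
Sorted: 12 hexes.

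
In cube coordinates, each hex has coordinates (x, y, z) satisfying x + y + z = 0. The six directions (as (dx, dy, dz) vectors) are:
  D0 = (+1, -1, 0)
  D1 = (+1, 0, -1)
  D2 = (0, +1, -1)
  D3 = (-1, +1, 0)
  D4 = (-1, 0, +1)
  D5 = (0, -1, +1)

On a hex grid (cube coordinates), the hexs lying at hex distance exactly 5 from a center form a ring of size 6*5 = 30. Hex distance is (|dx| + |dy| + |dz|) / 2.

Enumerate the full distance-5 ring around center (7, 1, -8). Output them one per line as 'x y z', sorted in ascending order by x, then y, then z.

Answer: 2 1 -3
2 2 -4
2 3 -5
2 4 -6
2 5 -7
2 6 -8
3 0 -3
3 6 -9
4 -1 -3
4 6 -10
5 -2 -3
5 6 -11
6 -3 -3
6 6 -12
7 -4 -3
7 6 -13
8 -4 -4
8 5 -13
9 -4 -5
9 4 -13
10 -4 -6
10 3 -13
11 -4 -7
11 2 -13
12 -4 -8
12 -3 -9
12 -2 -10
12 -1 -11
12 0 -12
12 1 -13

Derivation:
Walk ring at distance 5 from (7, 1, -8):
Start at center + D4*5 = (2, 1, -3)
  hex 0: (2, 1, -3)
  hex 1: (3, 0, -3)
  hex 2: (4, -1, -3)
  hex 3: (5, -2, -3)
  hex 4: (6, -3, -3)
  hex 5: (7, -4, -3)
  hex 6: (8, -4, -4)
  hex 7: (9, -4, -5)
  hex 8: (10, -4, -6)
  hex 9: (11, -4, -7)
  hex 10: (12, -4, -8)
  hex 11: (12, -3, -9)
  hex 12: (12, -2, -10)
  hex 13: (12, -1, -11)
  hex 14: (12, 0, -12)
  hex 15: (12, 1, -13)
  hex 16: (11, 2, -13)
  hex 17: (10, 3, -13)
  hex 18: (9, 4, -13)
  hex 19: (8, 5, -13)
  hex 20: (7, 6, -13)
  hex 21: (6, 6, -12)
  hex 22: (5, 6, -11)
  hex 23: (4, 6, -10)
  hex 24: (3, 6, -9)
  hex 25: (2, 6, -8)
  hex 26: (2, 5, -7)
  hex 27: (2, 4, -6)
  hex 28: (2, 3, -5)
  hex 29: (2, 2, -4)
Sorted: 30 hexes.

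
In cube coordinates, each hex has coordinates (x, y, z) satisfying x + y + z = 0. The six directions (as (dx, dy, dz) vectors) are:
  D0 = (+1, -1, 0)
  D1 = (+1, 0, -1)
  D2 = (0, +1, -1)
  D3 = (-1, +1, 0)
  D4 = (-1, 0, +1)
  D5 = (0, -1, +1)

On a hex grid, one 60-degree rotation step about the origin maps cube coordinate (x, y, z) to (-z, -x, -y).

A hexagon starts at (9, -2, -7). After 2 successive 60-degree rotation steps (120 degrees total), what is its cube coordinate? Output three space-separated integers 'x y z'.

Answer: -2 -7 9

Derivation:
Start: (9, -2, -7)
Step 1: (9, -2, -7) -> (-(-7), -(9), -(-2)) = (7, -9, 2)
Step 2: (7, -9, 2) -> (-(2), -(7), -(-9)) = (-2, -7, 9)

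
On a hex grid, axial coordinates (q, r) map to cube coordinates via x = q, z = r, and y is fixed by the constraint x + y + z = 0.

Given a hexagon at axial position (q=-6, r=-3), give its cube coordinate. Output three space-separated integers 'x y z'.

Answer: -6 9 -3

Derivation:
x = q = -6
z = r = -3
y = -x - z = -(-6) - (-3) = 9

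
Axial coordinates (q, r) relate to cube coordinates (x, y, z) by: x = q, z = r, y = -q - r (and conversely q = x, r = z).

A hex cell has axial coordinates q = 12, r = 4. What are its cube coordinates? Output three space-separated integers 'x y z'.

x = q = 12
z = r = 4
y = -x - z = -(12) - (4) = -16

Answer: 12 -16 4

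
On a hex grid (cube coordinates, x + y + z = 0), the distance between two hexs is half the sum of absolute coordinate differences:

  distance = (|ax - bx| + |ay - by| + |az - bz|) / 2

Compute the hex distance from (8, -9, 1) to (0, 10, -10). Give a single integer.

|ax - bx| = |8 - 0| = 8
|ay - by| = |-9 - 10| = 19
|az - bz| = |1 - (-10)| = 11
distance = (8 + 19 + 11) / 2 = 38 / 2 = 19

Answer: 19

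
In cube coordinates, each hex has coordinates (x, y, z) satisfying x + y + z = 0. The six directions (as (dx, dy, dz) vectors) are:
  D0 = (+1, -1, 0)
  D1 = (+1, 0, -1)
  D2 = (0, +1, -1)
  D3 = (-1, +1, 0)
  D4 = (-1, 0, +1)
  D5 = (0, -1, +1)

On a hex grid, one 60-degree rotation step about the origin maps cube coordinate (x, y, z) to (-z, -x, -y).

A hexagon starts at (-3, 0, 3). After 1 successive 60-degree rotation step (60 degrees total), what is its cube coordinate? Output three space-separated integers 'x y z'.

Answer: -3 3 0

Derivation:
Start: (-3, 0, 3)
Step 1: (-3, 0, 3) -> (-(3), -(-3), -(0)) = (-3, 3, 0)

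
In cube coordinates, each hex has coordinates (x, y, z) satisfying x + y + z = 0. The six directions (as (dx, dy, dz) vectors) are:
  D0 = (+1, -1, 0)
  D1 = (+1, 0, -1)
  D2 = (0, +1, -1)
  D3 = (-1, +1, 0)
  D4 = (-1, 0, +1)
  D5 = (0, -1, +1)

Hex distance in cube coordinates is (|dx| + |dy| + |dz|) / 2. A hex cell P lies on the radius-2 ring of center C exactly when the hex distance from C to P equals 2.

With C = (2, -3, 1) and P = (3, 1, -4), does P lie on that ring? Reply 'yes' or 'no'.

|px - cx| = |3 - 2| = 1
|py - cy| = |1 - (-3)| = 4
|pz - cz| = |-4 - 1| = 5
distance = (1+4+5)/2 = 10/2 = 5
radius = 2; distance != radius -> no

Answer: no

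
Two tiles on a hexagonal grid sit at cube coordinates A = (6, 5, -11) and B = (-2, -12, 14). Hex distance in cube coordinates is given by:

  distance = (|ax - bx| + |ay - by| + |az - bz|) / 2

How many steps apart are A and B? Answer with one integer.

|ax - bx| = |6 - (-2)| = 8
|ay - by| = |5 - (-12)| = 17
|az - bz| = |-11 - 14| = 25
distance = (8 + 17 + 25) / 2 = 50 / 2 = 25

Answer: 25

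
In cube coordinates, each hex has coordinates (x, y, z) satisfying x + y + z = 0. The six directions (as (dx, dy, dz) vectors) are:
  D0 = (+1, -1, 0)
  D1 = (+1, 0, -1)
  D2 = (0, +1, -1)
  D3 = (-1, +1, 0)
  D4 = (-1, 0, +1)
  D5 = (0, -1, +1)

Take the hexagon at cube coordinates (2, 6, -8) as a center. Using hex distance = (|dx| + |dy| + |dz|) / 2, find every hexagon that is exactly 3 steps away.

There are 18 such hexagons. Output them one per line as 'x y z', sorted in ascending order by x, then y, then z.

Answer: -1 6 -5
-1 7 -6
-1 8 -7
-1 9 -8
0 5 -5
0 9 -9
1 4 -5
1 9 -10
2 3 -5
2 9 -11
3 3 -6
3 8 -11
4 3 -7
4 7 -11
5 3 -8
5 4 -9
5 5 -10
5 6 -11

Derivation:
Walk ring at distance 3 from (2, 6, -8):
Start at center + D4*3 = (-1, 6, -5)
  hex 0: (-1, 6, -5)
  hex 1: (0, 5, -5)
  hex 2: (1, 4, -5)
  hex 3: (2, 3, -5)
  hex 4: (3, 3, -6)
  hex 5: (4, 3, -7)
  hex 6: (5, 3, -8)
  hex 7: (5, 4, -9)
  hex 8: (5, 5, -10)
  hex 9: (5, 6, -11)
  hex 10: (4, 7, -11)
  hex 11: (3, 8, -11)
  hex 12: (2, 9, -11)
  hex 13: (1, 9, -10)
  hex 14: (0, 9, -9)
  hex 15: (-1, 9, -8)
  hex 16: (-1, 8, -7)
  hex 17: (-1, 7, -6)
Sorted: 18 hexes.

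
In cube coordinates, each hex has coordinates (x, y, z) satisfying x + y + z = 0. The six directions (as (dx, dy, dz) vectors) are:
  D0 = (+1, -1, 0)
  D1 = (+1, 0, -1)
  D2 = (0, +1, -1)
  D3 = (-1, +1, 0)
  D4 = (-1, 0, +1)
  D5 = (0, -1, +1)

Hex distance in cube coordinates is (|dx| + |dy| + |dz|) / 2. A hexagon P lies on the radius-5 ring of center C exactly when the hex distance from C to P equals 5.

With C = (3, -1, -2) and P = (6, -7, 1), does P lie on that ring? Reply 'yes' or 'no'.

Answer: no

Derivation:
|px - cx| = |6 - 3| = 3
|py - cy| = |-7 - (-1)| = 6
|pz - cz| = |1 - (-2)| = 3
distance = (3+6+3)/2 = 12/2 = 6
radius = 5; distance != radius -> no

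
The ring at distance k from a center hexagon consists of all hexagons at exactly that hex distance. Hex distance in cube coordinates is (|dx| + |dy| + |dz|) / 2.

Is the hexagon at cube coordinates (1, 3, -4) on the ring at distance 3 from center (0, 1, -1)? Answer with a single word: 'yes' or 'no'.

Answer: yes

Derivation:
|px - cx| = |1 - 0| = 1
|py - cy| = |3 - 1| = 2
|pz - cz| = |-4 - (-1)| = 3
distance = (1+2+3)/2 = 6/2 = 3
radius = 3; distance == radius -> yes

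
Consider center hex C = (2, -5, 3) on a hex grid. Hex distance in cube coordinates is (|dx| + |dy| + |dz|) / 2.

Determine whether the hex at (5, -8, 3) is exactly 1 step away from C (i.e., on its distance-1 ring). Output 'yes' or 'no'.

Answer: no

Derivation:
|px - cx| = |5 - 2| = 3
|py - cy| = |-8 - (-5)| = 3
|pz - cz| = |3 - 3| = 0
distance = (3+3+0)/2 = 6/2 = 3
radius = 1; distance != radius -> no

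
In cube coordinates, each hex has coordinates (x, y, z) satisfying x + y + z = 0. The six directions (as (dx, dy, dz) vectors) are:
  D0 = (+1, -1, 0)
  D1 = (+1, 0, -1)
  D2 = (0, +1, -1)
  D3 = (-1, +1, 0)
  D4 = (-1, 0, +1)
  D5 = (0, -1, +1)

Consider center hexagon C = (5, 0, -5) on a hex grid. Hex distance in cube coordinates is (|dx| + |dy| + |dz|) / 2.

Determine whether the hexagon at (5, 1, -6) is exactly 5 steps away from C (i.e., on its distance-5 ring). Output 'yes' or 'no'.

Answer: no

Derivation:
|px - cx| = |5 - 5| = 0
|py - cy| = |1 - 0| = 1
|pz - cz| = |-6 - (-5)| = 1
distance = (0+1+1)/2 = 2/2 = 1
radius = 5; distance != radius -> no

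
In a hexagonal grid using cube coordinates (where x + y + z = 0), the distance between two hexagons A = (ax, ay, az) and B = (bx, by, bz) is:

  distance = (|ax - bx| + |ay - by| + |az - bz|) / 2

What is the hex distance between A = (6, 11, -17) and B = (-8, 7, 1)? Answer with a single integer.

Answer: 18

Derivation:
|ax - bx| = |6 - (-8)| = 14
|ay - by| = |11 - 7| = 4
|az - bz| = |-17 - 1| = 18
distance = (14 + 4 + 18) / 2 = 36 / 2 = 18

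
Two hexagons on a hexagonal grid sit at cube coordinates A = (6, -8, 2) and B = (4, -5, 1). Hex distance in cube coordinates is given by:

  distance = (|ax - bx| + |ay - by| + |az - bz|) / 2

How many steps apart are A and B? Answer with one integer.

|ax - bx| = |6 - 4| = 2
|ay - by| = |-8 - (-5)| = 3
|az - bz| = |2 - 1| = 1
distance = (2 + 3 + 1) / 2 = 6 / 2 = 3

Answer: 3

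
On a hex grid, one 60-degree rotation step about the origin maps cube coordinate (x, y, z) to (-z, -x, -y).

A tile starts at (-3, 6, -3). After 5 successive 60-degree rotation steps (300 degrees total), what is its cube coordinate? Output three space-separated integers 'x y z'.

Start: (-3, 6, -3)
Step 1: (-3, 6, -3) -> (-(-3), -(-3), -(6)) = (3, 3, -6)
Step 2: (3, 3, -6) -> (-(-6), -(3), -(3)) = (6, -3, -3)
Step 3: (6, -3, -3) -> (-(-3), -(6), -(-3)) = (3, -6, 3)
Step 4: (3, -6, 3) -> (-(3), -(3), -(-6)) = (-3, -3, 6)
Step 5: (-3, -3, 6) -> (-(6), -(-3), -(-3)) = (-6, 3, 3)

Answer: -6 3 3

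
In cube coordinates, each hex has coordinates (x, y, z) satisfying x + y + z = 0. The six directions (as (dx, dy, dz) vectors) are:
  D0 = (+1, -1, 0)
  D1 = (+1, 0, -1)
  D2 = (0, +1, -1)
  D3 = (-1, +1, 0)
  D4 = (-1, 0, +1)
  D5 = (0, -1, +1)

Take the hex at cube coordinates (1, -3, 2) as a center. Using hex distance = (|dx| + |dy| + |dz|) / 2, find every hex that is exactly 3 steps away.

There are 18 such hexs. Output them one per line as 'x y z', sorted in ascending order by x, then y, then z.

Walk ring at distance 3 from (1, -3, 2):
Start at center + D4*3 = (-2, -3, 5)
  hex 0: (-2, -3, 5)
  hex 1: (-1, -4, 5)
  hex 2: (0, -5, 5)
  hex 3: (1, -6, 5)
  hex 4: (2, -6, 4)
  hex 5: (3, -6, 3)
  hex 6: (4, -6, 2)
  hex 7: (4, -5, 1)
  hex 8: (4, -4, 0)
  hex 9: (4, -3, -1)
  hex 10: (3, -2, -1)
  hex 11: (2, -1, -1)
  hex 12: (1, 0, -1)
  hex 13: (0, 0, 0)
  hex 14: (-1, 0, 1)
  hex 15: (-2, 0, 2)
  hex 16: (-2, -1, 3)
  hex 17: (-2, -2, 4)
Sorted: 18 hexes.

Answer: -2 -3 5
-2 -2 4
-2 -1 3
-2 0 2
-1 -4 5
-1 0 1
0 -5 5
0 0 0
1 -6 5
1 0 -1
2 -6 4
2 -1 -1
3 -6 3
3 -2 -1
4 -6 2
4 -5 1
4 -4 0
4 -3 -1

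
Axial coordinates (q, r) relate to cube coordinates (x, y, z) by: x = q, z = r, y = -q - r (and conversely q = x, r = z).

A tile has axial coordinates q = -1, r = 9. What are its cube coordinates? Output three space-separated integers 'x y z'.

Answer: -1 -8 9

Derivation:
x = q = -1
z = r = 9
y = -x - z = -(-1) - (9) = -8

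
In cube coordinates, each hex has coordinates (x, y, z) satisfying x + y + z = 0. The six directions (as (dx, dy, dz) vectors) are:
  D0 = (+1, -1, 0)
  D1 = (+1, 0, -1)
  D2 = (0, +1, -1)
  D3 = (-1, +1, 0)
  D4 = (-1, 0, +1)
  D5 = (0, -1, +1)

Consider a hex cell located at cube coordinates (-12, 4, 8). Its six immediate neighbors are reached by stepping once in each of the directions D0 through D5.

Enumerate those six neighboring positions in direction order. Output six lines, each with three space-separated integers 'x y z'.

Answer: -11 3 8
-11 4 7
-12 5 7
-13 5 8
-13 4 9
-12 3 9

Derivation:
Center: (-12, 4, 8). Add each direction:
  D0: (-12, 4, 8) + (1, -1, 0) = (-11, 3, 8)
  D1: (-12, 4, 8) + (1, 0, -1) = (-11, 4, 7)
  D2: (-12, 4, 8) + (0, 1, -1) = (-12, 5, 7)
  D3: (-12, 4, 8) + (-1, 1, 0) = (-13, 5, 8)
  D4: (-12, 4, 8) + (-1, 0, 1) = (-13, 4, 9)
  D5: (-12, 4, 8) + (0, -1, 1) = (-12, 3, 9)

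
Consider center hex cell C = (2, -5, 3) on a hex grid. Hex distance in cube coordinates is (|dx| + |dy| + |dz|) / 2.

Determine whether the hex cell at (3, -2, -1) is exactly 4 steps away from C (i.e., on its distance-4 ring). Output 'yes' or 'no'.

Answer: yes

Derivation:
|px - cx| = |3 - 2| = 1
|py - cy| = |-2 - (-5)| = 3
|pz - cz| = |-1 - 3| = 4
distance = (1+3+4)/2 = 8/2 = 4
radius = 4; distance == radius -> yes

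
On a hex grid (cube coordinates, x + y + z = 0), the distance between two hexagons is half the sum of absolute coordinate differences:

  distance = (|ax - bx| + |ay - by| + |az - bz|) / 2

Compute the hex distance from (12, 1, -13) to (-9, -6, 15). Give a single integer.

|ax - bx| = |12 - (-9)| = 21
|ay - by| = |1 - (-6)| = 7
|az - bz| = |-13 - 15| = 28
distance = (21 + 7 + 28) / 2 = 56 / 2 = 28

Answer: 28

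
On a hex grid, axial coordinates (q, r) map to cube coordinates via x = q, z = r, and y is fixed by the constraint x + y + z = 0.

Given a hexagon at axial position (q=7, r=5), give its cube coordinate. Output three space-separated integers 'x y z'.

x = q = 7
z = r = 5
y = -x - z = -(7) - (5) = -12

Answer: 7 -12 5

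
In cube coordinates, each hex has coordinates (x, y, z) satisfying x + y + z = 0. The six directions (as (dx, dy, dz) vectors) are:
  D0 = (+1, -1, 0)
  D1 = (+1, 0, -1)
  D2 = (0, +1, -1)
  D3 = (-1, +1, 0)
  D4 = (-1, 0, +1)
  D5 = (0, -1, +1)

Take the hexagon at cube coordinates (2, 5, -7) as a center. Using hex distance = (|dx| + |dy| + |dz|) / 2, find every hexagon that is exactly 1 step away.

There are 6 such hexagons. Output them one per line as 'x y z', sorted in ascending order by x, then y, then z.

Walk ring at distance 1 from (2, 5, -7):
Start at center + D4*1 = (1, 5, -6)
  hex 0: (1, 5, -6)
  hex 1: (2, 4, -6)
  hex 2: (3, 4, -7)
  hex 3: (3, 5, -8)
  hex 4: (2, 6, -8)
  hex 5: (1, 6, -7)
Sorted: 6 hexes.

Answer: 1 5 -6
1 6 -7
2 4 -6
2 6 -8
3 4 -7
3 5 -8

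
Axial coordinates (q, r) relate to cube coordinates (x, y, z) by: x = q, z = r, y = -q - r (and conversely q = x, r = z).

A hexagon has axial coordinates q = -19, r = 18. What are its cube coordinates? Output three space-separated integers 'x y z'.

x = q = -19
z = r = 18
y = -x - z = -(-19) - (18) = 1

Answer: -19 1 18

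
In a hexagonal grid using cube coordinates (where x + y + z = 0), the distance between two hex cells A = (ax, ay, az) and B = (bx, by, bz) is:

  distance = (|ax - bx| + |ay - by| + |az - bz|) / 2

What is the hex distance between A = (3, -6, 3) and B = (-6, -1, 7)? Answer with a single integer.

Answer: 9

Derivation:
|ax - bx| = |3 - (-6)| = 9
|ay - by| = |-6 - (-1)| = 5
|az - bz| = |3 - 7| = 4
distance = (9 + 5 + 4) / 2 = 18 / 2 = 9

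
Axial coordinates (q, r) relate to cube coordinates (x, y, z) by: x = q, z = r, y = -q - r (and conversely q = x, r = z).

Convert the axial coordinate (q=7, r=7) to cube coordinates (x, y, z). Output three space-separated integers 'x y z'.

Answer: 7 -14 7

Derivation:
x = q = 7
z = r = 7
y = -x - z = -(7) - (7) = -14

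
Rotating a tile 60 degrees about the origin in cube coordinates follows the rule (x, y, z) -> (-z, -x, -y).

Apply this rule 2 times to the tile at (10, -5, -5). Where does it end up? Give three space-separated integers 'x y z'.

Answer: -5 -5 10

Derivation:
Start: (10, -5, -5)
Step 1: (10, -5, -5) -> (-(-5), -(10), -(-5)) = (5, -10, 5)
Step 2: (5, -10, 5) -> (-(5), -(5), -(-10)) = (-5, -5, 10)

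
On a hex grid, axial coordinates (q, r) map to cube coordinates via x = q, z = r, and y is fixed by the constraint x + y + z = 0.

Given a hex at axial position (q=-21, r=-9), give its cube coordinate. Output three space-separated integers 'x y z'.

Answer: -21 30 -9

Derivation:
x = q = -21
z = r = -9
y = -x - z = -(-21) - (-9) = 30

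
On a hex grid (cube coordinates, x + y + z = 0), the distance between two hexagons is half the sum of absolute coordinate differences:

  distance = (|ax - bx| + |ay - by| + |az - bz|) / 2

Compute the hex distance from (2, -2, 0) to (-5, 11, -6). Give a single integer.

|ax - bx| = |2 - (-5)| = 7
|ay - by| = |-2 - 11| = 13
|az - bz| = |0 - (-6)| = 6
distance = (7 + 13 + 6) / 2 = 26 / 2 = 13

Answer: 13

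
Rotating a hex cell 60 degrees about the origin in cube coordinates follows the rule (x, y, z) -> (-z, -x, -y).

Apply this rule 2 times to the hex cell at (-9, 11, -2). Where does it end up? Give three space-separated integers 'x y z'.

Answer: 11 -2 -9

Derivation:
Start: (-9, 11, -2)
Step 1: (-9, 11, -2) -> (-(-2), -(-9), -(11)) = (2, 9, -11)
Step 2: (2, 9, -11) -> (-(-11), -(2), -(9)) = (11, -2, -9)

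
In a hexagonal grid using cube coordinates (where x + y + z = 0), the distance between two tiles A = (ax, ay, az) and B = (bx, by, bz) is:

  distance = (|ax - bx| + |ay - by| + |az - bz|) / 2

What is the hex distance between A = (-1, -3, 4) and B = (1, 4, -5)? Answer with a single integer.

Answer: 9

Derivation:
|ax - bx| = |-1 - 1| = 2
|ay - by| = |-3 - 4| = 7
|az - bz| = |4 - (-5)| = 9
distance = (2 + 7 + 9) / 2 = 18 / 2 = 9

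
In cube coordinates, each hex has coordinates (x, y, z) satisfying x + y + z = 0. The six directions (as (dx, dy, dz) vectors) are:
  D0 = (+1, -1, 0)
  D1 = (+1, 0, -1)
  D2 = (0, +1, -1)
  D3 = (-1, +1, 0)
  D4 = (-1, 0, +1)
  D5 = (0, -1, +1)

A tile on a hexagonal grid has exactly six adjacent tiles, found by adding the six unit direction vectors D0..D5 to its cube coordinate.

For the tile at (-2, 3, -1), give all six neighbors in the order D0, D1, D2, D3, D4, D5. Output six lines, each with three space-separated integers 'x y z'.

Answer: -1 2 -1
-1 3 -2
-2 4 -2
-3 4 -1
-3 3 0
-2 2 0

Derivation:
Center: (-2, 3, -1). Add each direction:
  D0: (-2, 3, -1) + (1, -1, 0) = (-1, 2, -1)
  D1: (-2, 3, -1) + (1, 0, -1) = (-1, 3, -2)
  D2: (-2, 3, -1) + (0, 1, -1) = (-2, 4, -2)
  D3: (-2, 3, -1) + (-1, 1, 0) = (-3, 4, -1)
  D4: (-2, 3, -1) + (-1, 0, 1) = (-3, 3, 0)
  D5: (-2, 3, -1) + (0, -1, 1) = (-2, 2, 0)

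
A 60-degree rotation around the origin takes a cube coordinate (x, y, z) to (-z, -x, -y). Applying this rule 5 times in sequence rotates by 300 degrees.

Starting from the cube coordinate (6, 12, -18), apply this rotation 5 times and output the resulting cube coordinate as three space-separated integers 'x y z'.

Start: (6, 12, -18)
Step 1: (6, 12, -18) -> (-(-18), -(6), -(12)) = (18, -6, -12)
Step 2: (18, -6, -12) -> (-(-12), -(18), -(-6)) = (12, -18, 6)
Step 3: (12, -18, 6) -> (-(6), -(12), -(-18)) = (-6, -12, 18)
Step 4: (-6, -12, 18) -> (-(18), -(-6), -(-12)) = (-18, 6, 12)
Step 5: (-18, 6, 12) -> (-(12), -(-18), -(6)) = (-12, 18, -6)

Answer: -12 18 -6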